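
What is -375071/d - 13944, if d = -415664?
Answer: -5795643745/415664 ≈ -13943.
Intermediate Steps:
-375071/d - 13944 = -375071/(-415664) - 13944 = -375071*(-1/415664) - 13944 = 375071/415664 - 13944 = -5795643745/415664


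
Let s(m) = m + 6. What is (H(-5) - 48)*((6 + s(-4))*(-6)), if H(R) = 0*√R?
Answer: 2304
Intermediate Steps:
s(m) = 6 + m
H(R) = 0
(H(-5) - 48)*((6 + s(-4))*(-6)) = (0 - 48)*((6 + (6 - 4))*(-6)) = -48*(6 + 2)*(-6) = -384*(-6) = -48*(-48) = 2304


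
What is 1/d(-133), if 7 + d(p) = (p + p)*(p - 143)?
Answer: 1/73409 ≈ 1.3622e-5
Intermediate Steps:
d(p) = -7 + 2*p*(-143 + p) (d(p) = -7 + (p + p)*(p - 143) = -7 + (2*p)*(-143 + p) = -7 + 2*p*(-143 + p))
1/d(-133) = 1/(-7 - 286*(-133) + 2*(-133)²) = 1/(-7 + 38038 + 2*17689) = 1/(-7 + 38038 + 35378) = 1/73409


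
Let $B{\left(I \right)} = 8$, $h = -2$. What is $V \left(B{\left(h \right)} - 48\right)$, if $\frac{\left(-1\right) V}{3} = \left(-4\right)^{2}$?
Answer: $1920$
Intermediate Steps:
$V = -48$ ($V = - 3 \left(-4\right)^{2} = \left(-3\right) 16 = -48$)
$V \left(B{\left(h \right)} - 48\right) = - 48 \left(8 - 48\right) = \left(-48\right) \left(-40\right) = 1920$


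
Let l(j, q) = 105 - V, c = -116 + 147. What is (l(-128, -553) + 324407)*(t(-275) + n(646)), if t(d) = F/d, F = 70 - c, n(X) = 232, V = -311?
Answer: 20711039303/275 ≈ 7.5313e+7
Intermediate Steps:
c = 31
l(j, q) = 416 (l(j, q) = 105 - 1*(-311) = 105 + 311 = 416)
F = 39 (F = 70 - 1*31 = 70 - 31 = 39)
t(d) = 39/d
(l(-128, -553) + 324407)*(t(-275) + n(646)) = (416 + 324407)*(39/(-275) + 232) = 324823*(39*(-1/275) + 232) = 324823*(-39/275 + 232) = 324823*(63761/275) = 20711039303/275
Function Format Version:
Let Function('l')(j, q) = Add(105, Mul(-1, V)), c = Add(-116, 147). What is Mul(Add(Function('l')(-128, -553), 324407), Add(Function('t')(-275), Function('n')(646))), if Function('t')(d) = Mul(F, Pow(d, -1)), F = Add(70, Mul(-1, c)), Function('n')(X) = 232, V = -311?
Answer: Rational(20711039303, 275) ≈ 7.5313e+7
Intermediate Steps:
c = 31
Function('l')(j, q) = 416 (Function('l')(j, q) = Add(105, Mul(-1, -311)) = Add(105, 311) = 416)
F = 39 (F = Add(70, Mul(-1, 31)) = Add(70, -31) = 39)
Function('t')(d) = Mul(39, Pow(d, -1))
Mul(Add(Function('l')(-128, -553), 324407), Add(Function('t')(-275), Function('n')(646))) = Mul(Add(416, 324407), Add(Mul(39, Pow(-275, -1)), 232)) = Mul(324823, Add(Mul(39, Rational(-1, 275)), 232)) = Mul(324823, Add(Rational(-39, 275), 232)) = Mul(324823, Rational(63761, 275)) = Rational(20711039303, 275)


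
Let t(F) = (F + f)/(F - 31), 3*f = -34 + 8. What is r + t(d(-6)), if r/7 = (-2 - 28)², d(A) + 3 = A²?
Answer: 37873/6 ≈ 6312.2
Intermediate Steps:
f = -26/3 (f = (-34 + 8)/3 = (⅓)*(-26) = -26/3 ≈ -8.6667)
d(A) = -3 + A²
t(F) = (-26/3 + F)/(-31 + F) (t(F) = (F - 26/3)/(F - 31) = (-26/3 + F)/(-31 + F))
r = 6300 (r = 7*(-2 - 28)² = 7*(-30)² = 7*900 = 6300)
r + t(d(-6)) = 6300 + (-26/3 + (-3 + (-6)²))/(-31 + (-3 + (-6)²)) = 6300 + (-26/3 + (-3 + 36))/(-31 + (-3 + 36)) = 6300 + (-26/3 + 33)/(-31 + 33) = 6300 + (73/3)/2 = 6300 + (½)*(73/3) = 6300 + 73/6 = 37873/6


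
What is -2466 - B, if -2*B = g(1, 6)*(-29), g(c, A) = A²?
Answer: -2988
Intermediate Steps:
B = 522 (B = -6²*(-29)/2 = -18*(-29) = -½*(-1044) = 522)
-2466 - B = -2466 - 1*522 = -2466 - 522 = -2988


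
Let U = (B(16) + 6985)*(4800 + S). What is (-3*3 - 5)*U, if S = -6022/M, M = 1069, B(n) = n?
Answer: -502339196492/1069 ≈ -4.6992e+8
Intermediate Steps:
S = -6022/1069 ≈ -5.6333
U = 35881371178/1069 (U = (16 + 6985)*(4800 - 6022/1069) = 7001*(5125178/1069) = 35881371178/1069 ≈ 3.3565e+7)
(-3*3 - 5)*U = (-3*3 - 5)*(35881371178/1069) = (-9 - 5)*(35881371178/1069) = -14*35881371178/1069 = -502339196492/1069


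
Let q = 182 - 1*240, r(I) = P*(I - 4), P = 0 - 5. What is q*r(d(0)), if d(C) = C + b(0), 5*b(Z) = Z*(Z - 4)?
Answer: -1160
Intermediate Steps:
b(Z) = Z*(-4 + Z)/5 (b(Z) = (Z*(Z - 4))/5 = (Z*(-4 + Z))/5 = Z*(-4 + Z)/5)
P = -5
d(C) = C (d(C) = C + (⅕)*0*(-4 + 0) = C + (⅕)*0*(-4) = C + 0 = C)
r(I) = 20 - 5*I (r(I) = -5*(I - 4) = -5*(-4 + I) = 20 - 5*I)
q = -58 (q = 182 - 240 = -58)
q*r(d(0)) = -58*(20 - 5*0) = -58*(20 + 0) = -58*20 = -1160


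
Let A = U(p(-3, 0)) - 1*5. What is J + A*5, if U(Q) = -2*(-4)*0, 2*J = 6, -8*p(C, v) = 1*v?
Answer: -22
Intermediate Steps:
p(C, v) = -v/8
J = 3 (J = (½)*6 = 3)
U(Q) = 0 (U(Q) = 8*0 = 0)
A = -5 (A = 0 - 1*5 = 0 - 5 = -5)
J + A*5 = 3 - 5*5 = 3 - 25 = -22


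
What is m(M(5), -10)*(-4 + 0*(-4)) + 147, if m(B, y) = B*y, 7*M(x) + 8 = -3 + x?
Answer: 789/7 ≈ 112.71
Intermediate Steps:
M(x) = -11/7 + x/7 (M(x) = -8/7 + (-3 + x)/7 = -8/7 + (-3/7 + x/7) = -11/7 + x/7)
m(M(5), -10)*(-4 + 0*(-4)) + 147 = ((-11/7 + (1/7)*5)*(-10))*(-4 + 0*(-4)) + 147 = ((-11/7 + 5/7)*(-10))*(-4 + 0) + 147 = -6/7*(-10)*(-4) + 147 = (60/7)*(-4) + 147 = -240/7 + 147 = 789/7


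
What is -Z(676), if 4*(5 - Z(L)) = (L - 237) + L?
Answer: 1095/4 ≈ 273.75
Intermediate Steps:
Z(L) = 257/4 - L/2 (Z(L) = 5 - ((L - 237) + L)/4 = 5 - ((-237 + L) + L)/4 = 5 - (-237 + 2*L)/4 = 5 + (237/4 - L/2) = 257/4 - L/2)
-Z(676) = -(257/4 - ½*676) = -(257/4 - 338) = -1*(-1095/4) = 1095/4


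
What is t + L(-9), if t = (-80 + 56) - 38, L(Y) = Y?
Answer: -71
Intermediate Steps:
t = -62 (t = -24 - 38 = -62)
t + L(-9) = -62 - 9 = -71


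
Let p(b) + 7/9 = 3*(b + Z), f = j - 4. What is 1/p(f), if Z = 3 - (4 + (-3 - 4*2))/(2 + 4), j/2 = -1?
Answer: -18/113 ≈ -0.15929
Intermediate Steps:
j = -2 (j = 2*(-1) = -2)
f = -6 (f = -2 - 4 = -6)
Z = 25/6 (Z = 3 - (4 + (-3 - 8))/6 = 3 - (4 - 11)/6 = 3 - (-7)/6 = 3 - 1*(-7/6) = 3 + 7/6 = 25/6 ≈ 4.1667)
p(b) = 211/18 + 3*b (p(b) = -7/9 + 3*(b + 25/6) = -7/9 + 3*(25/6 + b) = -7/9 + (25/2 + 3*b) = 211/18 + 3*b)
1/p(f) = 1/(211/18 + 3*(-6)) = 1/(211/18 - 18) = 1/(-113/18) = -18/113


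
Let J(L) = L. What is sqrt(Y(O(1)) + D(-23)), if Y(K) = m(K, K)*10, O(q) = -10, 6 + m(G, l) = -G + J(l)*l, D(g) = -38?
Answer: sqrt(1002) ≈ 31.654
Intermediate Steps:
m(G, l) = -6 + l**2 - G (m(G, l) = -6 + (-G + l*l) = -6 + (-G + l**2) = -6 + (l**2 - G) = -6 + l**2 - G)
Y(K) = -60 - 10*K + 10*K**2 (Y(K) = (-6 + K**2 - K)*10 = -60 - 10*K + 10*K**2)
sqrt(Y(O(1)) + D(-23)) = sqrt((-60 - 10*(-10) + 10*(-10)**2) - 38) = sqrt((-60 + 100 + 10*100) - 38) = sqrt((-60 + 100 + 1000) - 38) = sqrt(1040 - 38) = sqrt(1002)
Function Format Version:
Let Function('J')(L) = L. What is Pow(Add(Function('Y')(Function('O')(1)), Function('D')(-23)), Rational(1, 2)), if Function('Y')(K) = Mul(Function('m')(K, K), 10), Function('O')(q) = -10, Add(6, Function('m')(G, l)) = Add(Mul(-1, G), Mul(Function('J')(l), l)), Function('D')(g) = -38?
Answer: Pow(1002, Rational(1, 2)) ≈ 31.654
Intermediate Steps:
Function('m')(G, l) = Add(-6, Pow(l, 2), Mul(-1, G)) (Function('m')(G, l) = Add(-6, Add(Mul(-1, G), Mul(l, l))) = Add(-6, Add(Mul(-1, G), Pow(l, 2))) = Add(-6, Add(Pow(l, 2), Mul(-1, G))) = Add(-6, Pow(l, 2), Mul(-1, G)))
Function('Y')(K) = Add(-60, Mul(-10, K), Mul(10, Pow(K, 2))) (Function('Y')(K) = Mul(Add(-6, Pow(K, 2), Mul(-1, K)), 10) = Add(-60, Mul(-10, K), Mul(10, Pow(K, 2))))
Pow(Add(Function('Y')(Function('O')(1)), Function('D')(-23)), Rational(1, 2)) = Pow(Add(Add(-60, Mul(-10, -10), Mul(10, Pow(-10, 2))), -38), Rational(1, 2)) = Pow(Add(Add(-60, 100, Mul(10, 100)), -38), Rational(1, 2)) = Pow(Add(Add(-60, 100, 1000), -38), Rational(1, 2)) = Pow(Add(1040, -38), Rational(1, 2)) = Pow(1002, Rational(1, 2))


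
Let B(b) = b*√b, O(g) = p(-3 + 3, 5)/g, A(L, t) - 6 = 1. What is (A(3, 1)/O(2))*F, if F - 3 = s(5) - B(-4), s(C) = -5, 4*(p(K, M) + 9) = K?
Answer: 28/9 - 112*I/9 ≈ 3.1111 - 12.444*I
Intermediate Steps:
p(K, M) = -9 + K/4
A(L, t) = 7 (A(L, t) = 6 + 1 = 7)
O(g) = -9/g (O(g) = (-9 + (-3 + 3)/4)/g = (-9 + (¼)*0)/g = (-9 + 0)/g = -9/g)
B(b) = b^(3/2)
F = -2 + 8*I (F = 3 + (-5 - (-4)^(3/2)) = 3 + (-5 - (-8)*I) = 3 + (-5 + 8*I) = -2 + 8*I ≈ -2.0 + 8.0*I)
(A(3, 1)/O(2))*F = (7/((-9/2)))*(-2 + 8*I) = (7/((-9*½)))*(-2 + 8*I) = (7/(-9/2))*(-2 + 8*I) = (7*(-2/9))*(-2 + 8*I) = -14*(-2 + 8*I)/9 = 28/9 - 112*I/9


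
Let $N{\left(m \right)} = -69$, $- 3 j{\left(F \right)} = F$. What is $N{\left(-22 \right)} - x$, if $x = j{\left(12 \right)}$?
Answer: $-65$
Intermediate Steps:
$j{\left(F \right)} = - \frac{F}{3}$
$x = -4$ ($x = \left(- \frac{1}{3}\right) 12 = -4$)
$N{\left(-22 \right)} - x = -69 - -4 = -69 + 4 = -65$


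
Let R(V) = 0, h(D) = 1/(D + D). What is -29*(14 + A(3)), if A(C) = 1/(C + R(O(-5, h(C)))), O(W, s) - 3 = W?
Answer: -1247/3 ≈ -415.67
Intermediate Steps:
h(D) = 1/(2*D)
O(W, s) = 3 + W
A(C) = 1/C (A(C) = 1/(C + 0) = 1/C)
-29*(14 + A(3)) = -29*(14 + 1/3) = -29*(14 + ⅓) = -29*43/3 = -1247/3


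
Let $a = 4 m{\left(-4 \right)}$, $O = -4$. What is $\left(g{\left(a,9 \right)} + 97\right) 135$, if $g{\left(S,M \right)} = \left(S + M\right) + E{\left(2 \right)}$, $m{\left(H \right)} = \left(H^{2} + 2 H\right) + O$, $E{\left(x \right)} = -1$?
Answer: $16335$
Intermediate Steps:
$m{\left(H \right)} = -4 + H^{2} + 2 H$ ($m{\left(H \right)} = \left(H^{2} + 2 H\right) - 4 = -4 + H^{2} + 2 H$)
$a = 16$ ($a = 4 \left(-4 + \left(-4\right)^{2} + 2 \left(-4\right)\right) = 4 \left(-4 + 16 - 8\right) = 4 \cdot 4 = 16$)
$g{\left(S,M \right)} = -1 + M + S$ ($g{\left(S,M \right)} = \left(S + M\right) - 1 = \left(M + S\right) - 1 = -1 + M + S$)
$\left(g{\left(a,9 \right)} + 97\right) 135 = \left(\left(-1 + 9 + 16\right) + 97\right) 135 = \left(24 + 97\right) 135 = 121 \cdot 135 = 16335$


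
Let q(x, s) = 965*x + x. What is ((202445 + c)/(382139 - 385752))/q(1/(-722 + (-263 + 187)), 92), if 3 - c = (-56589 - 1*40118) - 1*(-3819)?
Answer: 5611384/83099 ≈ 67.526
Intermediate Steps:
q(x, s) = 966*x
c = 92891 (c = 3 - ((-56589 - 1*40118) - 1*(-3819)) = 3 - ((-56589 - 40118) + 3819) = 3 - (-96707 + 3819) = 3 - 1*(-92888) = 3 + 92888 = 92891)
((202445 + c)/(382139 - 385752))/q(1/(-722 + (-263 + 187)), 92) = ((202445 + 92891)/(382139 - 385752))/((966/(-722 + (-263 + 187)))) = (295336/(-3613))/((966/(-722 - 76))) = (295336*(-1/3613))/((966/(-798))) = -295336/(3613*(966*(-1/798))) = -295336/(3613*(-23/19)) = -295336/3613*(-19/23) = 5611384/83099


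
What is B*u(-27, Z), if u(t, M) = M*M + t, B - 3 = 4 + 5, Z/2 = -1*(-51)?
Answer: 124524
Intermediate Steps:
Z = 102 (Z = 2*(-1*(-51)) = 2*51 = 102)
B = 12 (B = 3 + (4 + 5) = 3 + 9 = 12)
u(t, M) = t + M² (u(t, M) = M² + t = t + M²)
B*u(-27, Z) = 12*(-27 + 102²) = 12*(-27 + 10404) = 12*10377 = 124524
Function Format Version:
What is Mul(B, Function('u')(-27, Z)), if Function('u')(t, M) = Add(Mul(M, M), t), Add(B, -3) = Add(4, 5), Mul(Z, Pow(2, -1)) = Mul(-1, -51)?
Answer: 124524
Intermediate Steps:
Z = 102 (Z = Mul(2, Mul(-1, -51)) = Mul(2, 51) = 102)
B = 12 (B = Add(3, Add(4, 5)) = Add(3, 9) = 12)
Function('u')(t, M) = Add(t, Pow(M, 2)) (Function('u')(t, M) = Add(Pow(M, 2), t) = Add(t, Pow(M, 2)))
Mul(B, Function('u')(-27, Z)) = Mul(12, Add(-27, Pow(102, 2))) = Mul(12, Add(-27, 10404)) = Mul(12, 10377) = 124524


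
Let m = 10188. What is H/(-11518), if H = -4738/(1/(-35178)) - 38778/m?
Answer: -283011365609/19557564 ≈ -14471.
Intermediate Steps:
H = 283011365609/1698 (H = -4738/(1/(-35178)) - 38778/10188 = -4738/(-1/35178) - 38778*1/10188 = -4738*(-35178) - 6463/1698 = 166673364 - 6463/1698 = 283011365609/1698 ≈ 1.6667e+8)
H/(-11518) = (283011365609/1698)/(-11518) = (283011365609/1698)*(-1/11518) = -283011365609/19557564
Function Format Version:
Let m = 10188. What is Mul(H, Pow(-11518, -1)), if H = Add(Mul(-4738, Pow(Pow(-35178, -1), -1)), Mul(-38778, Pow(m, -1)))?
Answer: Rational(-283011365609, 19557564) ≈ -14471.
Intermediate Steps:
H = Rational(283011365609, 1698) (H = Add(Mul(-4738, Pow(Pow(-35178, -1), -1)), Mul(-38778, Pow(10188, -1))) = Add(Mul(-4738, Pow(Rational(-1, 35178), -1)), Mul(-38778, Rational(1, 10188))) = Add(Mul(-4738, -35178), Rational(-6463, 1698)) = Add(166673364, Rational(-6463, 1698)) = Rational(283011365609, 1698) ≈ 1.6667e+8)
Mul(H, Pow(-11518, -1)) = Mul(Rational(283011365609, 1698), Pow(-11518, -1)) = Mul(Rational(283011365609, 1698), Rational(-1, 11518)) = Rational(-283011365609, 19557564)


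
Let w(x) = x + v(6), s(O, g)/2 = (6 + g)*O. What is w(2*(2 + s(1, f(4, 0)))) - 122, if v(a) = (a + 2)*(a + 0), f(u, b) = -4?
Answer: -62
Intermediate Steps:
s(O, g) = 2*O*(6 + g) (s(O, g) = 2*((6 + g)*O) = 2*(O*(6 + g)) = 2*O*(6 + g))
v(a) = a*(2 + a) (v(a) = (2 + a)*a = a*(2 + a))
w(x) = 48 + x (w(x) = x + 6*(2 + 6) = x + 6*8 = x + 48 = 48 + x)
w(2*(2 + s(1, f(4, 0)))) - 122 = (48 + 2*(2 + 2*1*(6 - 4))) - 122 = (48 + 2*(2 + 2*1*2)) - 122 = (48 + 2*(2 + 4)) - 122 = (48 + 2*6) - 122 = (48 + 12) - 122 = 60 - 122 = -62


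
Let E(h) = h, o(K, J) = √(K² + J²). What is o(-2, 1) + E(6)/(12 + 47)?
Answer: 6/59 + √5 ≈ 2.3378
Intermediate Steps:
o(K, J) = √(J² + K²)
o(-2, 1) + E(6)/(12 + 47) = √(1² + (-2)²) + 6/(12 + 47) = √(1 + 4) + 6/59 = √5 + 6*(1/59) = √5 + 6/59 = 6/59 + √5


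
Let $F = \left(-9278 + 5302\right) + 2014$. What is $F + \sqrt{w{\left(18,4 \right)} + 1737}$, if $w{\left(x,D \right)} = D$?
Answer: $-1962 + \sqrt{1741} \approx -1920.3$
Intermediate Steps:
$F = -1962$ ($F = -3976 + 2014 = -1962$)
$F + \sqrt{w{\left(18,4 \right)} + 1737} = -1962 + \sqrt{4 + 1737} = -1962 + \sqrt{1741}$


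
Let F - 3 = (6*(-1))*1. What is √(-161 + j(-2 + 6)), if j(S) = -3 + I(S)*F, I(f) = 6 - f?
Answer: I*√170 ≈ 13.038*I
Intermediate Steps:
F = -3 (F = 3 + (6*(-1))*1 = 3 - 6*1 = 3 - 6 = -3)
j(S) = -21 + 3*S (j(S) = -3 + (6 - S)*(-3) = -3 + (-18 + 3*S) = -21 + 3*S)
√(-161 + j(-2 + 6)) = √(-161 + (-21 + 3*(-2 + 6))) = √(-161 + (-21 + 3*4)) = √(-161 + (-21 + 12)) = √(-161 - 9) = √(-170) = I*√170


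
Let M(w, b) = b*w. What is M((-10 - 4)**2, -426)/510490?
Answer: -588/3595 ≈ -0.16356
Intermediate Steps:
M((-10 - 4)**2, -426)/510490 = -426*(-10 - 4)**2/510490 = -426*(-14)**2*(1/510490) = -426*196*(1/510490) = -83496*1/510490 = -588/3595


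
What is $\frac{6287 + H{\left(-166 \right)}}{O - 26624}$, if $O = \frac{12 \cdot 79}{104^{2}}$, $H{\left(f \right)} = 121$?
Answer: $- \frac{17327232}{71991059} \approx -0.24069$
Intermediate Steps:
$O = \frac{237}{2704}$ ($O = \frac{948}{10816} = 948 \cdot \frac{1}{10816} = \frac{237}{2704} \approx 0.087648$)
$\frac{6287 + H{\left(-166 \right)}}{O - 26624} = \frac{6287 + 121}{\frac{237}{2704} - 26624} = \frac{6408}{- \frac{71991059}{2704}} = 6408 \left(- \frac{2704}{71991059}\right) = - \frac{17327232}{71991059}$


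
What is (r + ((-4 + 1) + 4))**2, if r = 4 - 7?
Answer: 4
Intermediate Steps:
r = -3
(r + ((-4 + 1) + 4))**2 = (-3 + ((-4 + 1) + 4))**2 = (-3 + (-3 + 4))**2 = (-3 + 1)**2 = (-2)**2 = 4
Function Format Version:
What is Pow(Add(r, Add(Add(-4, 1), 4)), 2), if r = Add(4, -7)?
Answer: 4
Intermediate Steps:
r = -3
Pow(Add(r, Add(Add(-4, 1), 4)), 2) = Pow(Add(-3, Add(Add(-4, 1), 4)), 2) = Pow(Add(-3, Add(-3, 4)), 2) = Pow(Add(-3, 1), 2) = Pow(-2, 2) = 4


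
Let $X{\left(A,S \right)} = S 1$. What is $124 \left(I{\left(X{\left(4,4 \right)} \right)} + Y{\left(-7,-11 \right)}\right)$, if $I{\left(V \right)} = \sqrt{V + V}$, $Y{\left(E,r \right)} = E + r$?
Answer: $-2232 + 248 \sqrt{2} \approx -1881.3$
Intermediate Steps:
$X{\left(A,S \right)} = S$
$I{\left(V \right)} = \sqrt{2} \sqrt{V}$ ($I{\left(V \right)} = \sqrt{2 V} = \sqrt{2} \sqrt{V}$)
$124 \left(I{\left(X{\left(4,4 \right)} \right)} + Y{\left(-7,-11 \right)}\right) = 124 \left(\sqrt{2} \sqrt{4} - 18\right) = 124 \left(\sqrt{2} \cdot 2 - 18\right) = 124 \left(2 \sqrt{2} - 18\right) = 124 \left(-18 + 2 \sqrt{2}\right) = -2232 + 248 \sqrt{2}$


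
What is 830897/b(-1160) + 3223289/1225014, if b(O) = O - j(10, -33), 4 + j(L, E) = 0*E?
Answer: -507067167737/708058092 ≈ -716.14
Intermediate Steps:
j(L, E) = -4 (j(L, E) = -4 + 0*E = -4 + 0 = -4)
b(O) = 4 + O (b(O) = O - 1*(-4) = O + 4 = 4 + O)
830897/b(-1160) + 3223289/1225014 = 830897/(4 - 1160) + 3223289/1225014 = 830897/(-1156) + 3223289*(1/1225014) = 830897*(-1/1156) + 3223289/1225014 = -830897/1156 + 3223289/1225014 = -507067167737/708058092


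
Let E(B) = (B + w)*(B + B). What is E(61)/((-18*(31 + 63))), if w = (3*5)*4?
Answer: -7381/846 ≈ -8.7246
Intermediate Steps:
w = 60 (w = 15*4 = 60)
E(B) = 2*B*(60 + B) (E(B) = (B + 60)*(B + B) = (60 + B)*(2*B) = 2*B*(60 + B))
E(61)/((-18*(31 + 63))) = (2*61*(60 + 61))/((-18*(31 + 63))) = (2*61*121)/((-18*94)) = 14762/(-1692) = 14762*(-1/1692) = -7381/846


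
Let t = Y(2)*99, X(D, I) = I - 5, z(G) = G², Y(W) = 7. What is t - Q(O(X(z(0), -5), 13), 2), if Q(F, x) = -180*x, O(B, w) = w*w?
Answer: 1053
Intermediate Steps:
X(D, I) = -5 + I
O(B, w) = w²
t = 693 (t = 7*99 = 693)
t - Q(O(X(z(0), -5), 13), 2) = 693 - (-180)*2 = 693 - 1*(-360) = 693 + 360 = 1053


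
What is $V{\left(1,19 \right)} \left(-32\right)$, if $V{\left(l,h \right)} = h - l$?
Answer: $-576$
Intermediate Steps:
$V{\left(1,19 \right)} \left(-32\right) = \left(19 - 1\right) \left(-32\right) = 18 \left(-32\right) = -576$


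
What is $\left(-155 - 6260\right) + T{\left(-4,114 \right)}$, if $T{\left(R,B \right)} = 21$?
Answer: $-6394$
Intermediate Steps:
$\left(-155 - 6260\right) + T{\left(-4,114 \right)} = \left(-155 - 6260\right) + 21 = -6415 + 21 = -6394$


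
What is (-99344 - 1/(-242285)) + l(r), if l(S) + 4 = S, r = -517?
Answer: -24195791524/242285 ≈ -99865.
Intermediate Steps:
l(S) = -4 + S
(-99344 - 1/(-242285)) + l(r) = (-99344 - 1/(-242285)) + (-4 - 517) = (-99344 - 1*(-1/242285)) - 521 = (-99344 + 1/242285) - 521 = -24069561039/242285 - 521 = -24195791524/242285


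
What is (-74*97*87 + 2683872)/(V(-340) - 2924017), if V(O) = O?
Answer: -2059386/2924357 ≈ -0.70422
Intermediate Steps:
(-74*97*87 + 2683872)/(V(-340) - 2924017) = (-74*97*87 + 2683872)/(-340 - 2924017) = (-7178*87 + 2683872)/(-2924357) = (-624486 + 2683872)*(-1/2924357) = 2059386*(-1/2924357) = -2059386/2924357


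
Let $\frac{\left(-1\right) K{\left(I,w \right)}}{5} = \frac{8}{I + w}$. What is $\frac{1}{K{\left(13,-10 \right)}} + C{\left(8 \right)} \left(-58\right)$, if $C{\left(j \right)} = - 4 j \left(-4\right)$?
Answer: $- \frac{296963}{40} \approx -7424.1$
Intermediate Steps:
$K{\left(I,w \right)} = - \frac{40}{I + w}$ ($K{\left(I,w \right)} = - 5 \frac{8}{I + w} = - \frac{40}{I + w}$)
$C{\left(j \right)} = 16 j$
$\frac{1}{K{\left(13,-10 \right)}} + C{\left(8 \right)} \left(-58\right) = \frac{1}{\left(-40\right) \frac{1}{13 - 10}} + 16 \cdot 8 \left(-58\right) = \frac{1}{\left(-40\right) \frac{1}{3}} + 128 \left(-58\right) = \frac{1}{\left(-40\right) \frac{1}{3}} - 7424 = \frac{1}{- \frac{40}{3}} - 7424 = - \frac{3}{40} - 7424 = - \frac{296963}{40}$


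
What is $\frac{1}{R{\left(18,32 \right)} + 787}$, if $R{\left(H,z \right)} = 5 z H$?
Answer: $\frac{1}{3667} \approx 0.0002727$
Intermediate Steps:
$R{\left(H,z \right)} = 5 H z$
$\frac{1}{R{\left(18,32 \right)} + 787} = \frac{1}{5 \cdot 18 \cdot 32 + 787} = \frac{1}{2880 + 787} = \frac{1}{3667}$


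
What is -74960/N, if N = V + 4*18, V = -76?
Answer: 18740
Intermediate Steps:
N = -4 (N = -76 + 4*18 = -76 + 72 = -4)
-74960/N = -74960/(-4) = -74960*(-¼) = 18740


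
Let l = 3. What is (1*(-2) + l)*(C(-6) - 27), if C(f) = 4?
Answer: -23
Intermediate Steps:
(1*(-2) + l)*(C(-6) - 27) = (1*(-2) + 3)*(4 - 27) = (-2 + 3)*(-23) = 1*(-23) = -23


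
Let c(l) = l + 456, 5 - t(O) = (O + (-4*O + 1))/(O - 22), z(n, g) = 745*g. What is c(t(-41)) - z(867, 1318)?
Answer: -61831163/63 ≈ -9.8145e+5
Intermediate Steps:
t(O) = 5 - (1 - 3*O)/(-22 + O) (t(O) = 5 - (O + (-4*O + 1))/(O - 22) = 5 - (O + (1 - 4*O))/(-22 + O) = 5 - (1 - 3*O)/(-22 + O))
c(l) = 456 + l
c(t(-41)) - z(867, 1318) = (456 + (-111 + 8*(-41))/(-22 - 41)) - 745*1318 = (456 + (-111 - 328)/(-63)) - 1*981910 = (456 - 1/63*(-439)) - 981910 = (456 + 439/63) - 981910 = 29167/63 - 981910 = -61831163/63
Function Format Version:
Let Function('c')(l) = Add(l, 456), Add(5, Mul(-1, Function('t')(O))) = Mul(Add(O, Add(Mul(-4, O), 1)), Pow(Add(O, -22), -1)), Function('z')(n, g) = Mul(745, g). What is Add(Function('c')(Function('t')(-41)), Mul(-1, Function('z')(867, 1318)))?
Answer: Rational(-61831163, 63) ≈ -9.8145e+5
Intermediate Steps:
Function('t')(O) = Add(5, Mul(-1, Pow(Add(-22, O), -1), Add(1, Mul(-3, O)))) (Function('t')(O) = Add(5, Mul(-1, Mul(Add(O, Add(Mul(-4, O), 1)), Pow(Add(O, -22), -1)))) = Add(5, Mul(-1, Mul(Add(O, Add(1, Mul(-4, O))), Pow(Add(-22, O), -1)))) = Add(5, Mul(-1, Mul(Add(1, Mul(-3, O)), Pow(Add(-22, O), -1)))) = Add(5, Mul(-1, Mul(Pow(Add(-22, O), -1), Add(1, Mul(-3, O))))) = Add(5, Mul(-1, Pow(Add(-22, O), -1), Add(1, Mul(-3, O)))))
Function('c')(l) = Add(456, l)
Add(Function('c')(Function('t')(-41)), Mul(-1, Function('z')(867, 1318))) = Add(Add(456, Mul(Pow(Add(-22, -41), -1), Add(-111, Mul(8, -41)))), Mul(-1, Mul(745, 1318))) = Add(Add(456, Mul(Pow(-63, -1), Add(-111, -328))), Mul(-1, 981910)) = Add(Add(456, Mul(Rational(-1, 63), -439)), -981910) = Add(Add(456, Rational(439, 63)), -981910) = Add(Rational(29167, 63), -981910) = Rational(-61831163, 63)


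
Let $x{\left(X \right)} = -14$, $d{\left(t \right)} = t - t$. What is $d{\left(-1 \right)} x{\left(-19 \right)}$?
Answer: $0$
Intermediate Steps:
$d{\left(t \right)} = 0$
$d{\left(-1 \right)} x{\left(-19 \right)} = 0 \left(-14\right) = 0$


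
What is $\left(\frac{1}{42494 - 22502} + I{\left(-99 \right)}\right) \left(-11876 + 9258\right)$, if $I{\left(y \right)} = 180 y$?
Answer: $\frac{3918831829}{84} \approx 4.6653 \cdot 10^{7}$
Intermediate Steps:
$\left(\frac{1}{42494 - 22502} + I{\left(-99 \right)}\right) \left(-11876 + 9258\right) = \left(\frac{1}{42494 - 22502} + 180 \left(-99\right)\right) \left(-11876 + 9258\right) = \left(\frac{1}{19992} - 17820\right) \left(-2618\right) = \left(- \frac{356257439}{19992}\right) \left(-2618\right) = \frac{3918831829}{84}$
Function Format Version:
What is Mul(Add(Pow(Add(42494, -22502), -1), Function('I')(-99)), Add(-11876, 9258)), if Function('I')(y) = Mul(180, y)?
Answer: Rational(3918831829, 84) ≈ 4.6653e+7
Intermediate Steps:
Mul(Add(Pow(Add(42494, -22502), -1), Function('I')(-99)), Add(-11876, 9258)) = Mul(Add(Pow(Add(42494, -22502), -1), Mul(180, -99)), Add(-11876, 9258)) = Mul(Add(Pow(19992, -1), -17820), -2618) = Mul(Add(Rational(1, 19992), -17820), -2618) = Mul(Rational(-356257439, 19992), -2618) = Rational(3918831829, 84)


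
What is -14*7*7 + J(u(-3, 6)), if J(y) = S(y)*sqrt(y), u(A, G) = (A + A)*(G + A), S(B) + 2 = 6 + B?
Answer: -686 - 42*I*sqrt(2) ≈ -686.0 - 59.397*I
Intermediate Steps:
S(B) = 4 + B (S(B) = -2 + (6 + B) = 4 + B)
u(A, G) = 2*A*(A + G) (u(A, G) = (2*A)*(A + G) = 2*A*(A + G))
J(y) = sqrt(y)*(4 + y) (J(y) = (4 + y)*sqrt(y) = sqrt(y)*(4 + y))
-14*7*7 + J(u(-3, 6)) = -14*7*7 + sqrt(2*(-3)*(-3 + 6))*(4 + 2*(-3)*(-3 + 6)) = -98*7 + sqrt(2*(-3)*3)*(4 + 2*(-3)*3) = -686 + sqrt(-18)*(4 - 18) = -686 + (3*I*sqrt(2))*(-14) = -686 - 42*I*sqrt(2)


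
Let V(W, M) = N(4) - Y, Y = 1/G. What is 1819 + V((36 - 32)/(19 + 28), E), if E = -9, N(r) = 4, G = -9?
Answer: 16408/9 ≈ 1823.1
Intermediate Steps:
Y = -1/9 (Y = 1/(-9) = -1/9 ≈ -0.11111)
V(W, M) = 37/9 (V(W, M) = 4 - 1*(-1/9) = 4 + 1/9 = 37/9)
1819 + V((36 - 32)/(19 + 28), E) = 1819 + 37/9 = 16408/9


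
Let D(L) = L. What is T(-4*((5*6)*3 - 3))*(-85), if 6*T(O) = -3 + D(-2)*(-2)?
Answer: -85/6 ≈ -14.167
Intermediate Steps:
T(O) = ⅙ (T(O) = (-3 - 2*(-2))/6 = (-3 + 4)/6 = (⅙)*1 = ⅙)
T(-4*((5*6)*3 - 3))*(-85) = (⅙)*(-85) = -85/6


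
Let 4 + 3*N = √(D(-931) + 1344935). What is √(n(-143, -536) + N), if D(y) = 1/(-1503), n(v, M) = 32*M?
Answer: √(-4305503820 + 334*√84395007442)/501 ≈ 129.49*I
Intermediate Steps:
D(y) = -1/1503
N = -4/3 + 2*√84395007442/1503 (N = -4/3 + √(-1/1503 + 1344935)/3 = -4/3 + √(2021437304/1503)/3 = -4/3 + (2*√84395007442/501)/3 = -4/3 + 2*√84395007442/1503 ≈ 385.24)
√(n(-143, -536) + N) = √(32*(-536) + (-4/3 + 2*√84395007442/1503)) = √(-17152 + (-4/3 + 2*√84395007442/1503)) = √(-51460/3 + 2*√84395007442/1503)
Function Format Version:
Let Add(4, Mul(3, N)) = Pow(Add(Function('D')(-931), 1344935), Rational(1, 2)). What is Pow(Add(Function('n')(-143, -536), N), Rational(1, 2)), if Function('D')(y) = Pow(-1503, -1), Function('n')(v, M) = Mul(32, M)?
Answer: Mul(Rational(1, 501), Pow(Add(-4305503820, Mul(334, Pow(84395007442, Rational(1, 2)))), Rational(1, 2))) ≈ Mul(129.49, I)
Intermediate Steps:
Function('D')(y) = Rational(-1, 1503)
N = Add(Rational(-4, 3), Mul(Rational(2, 1503), Pow(84395007442, Rational(1, 2)))) (N = Add(Rational(-4, 3), Mul(Rational(1, 3), Pow(Add(Rational(-1, 1503), 1344935), Rational(1, 2)))) = Add(Rational(-4, 3), Mul(Rational(1, 3), Pow(Rational(2021437304, 1503), Rational(1, 2)))) = Add(Rational(-4, 3), Mul(Rational(1, 3), Mul(Rational(2, 501), Pow(84395007442, Rational(1, 2))))) = Add(Rational(-4, 3), Mul(Rational(2, 1503), Pow(84395007442, Rational(1, 2)))) ≈ 385.24)
Pow(Add(Function('n')(-143, -536), N), Rational(1, 2)) = Pow(Add(Mul(32, -536), Add(Rational(-4, 3), Mul(Rational(2, 1503), Pow(84395007442, Rational(1, 2))))), Rational(1, 2)) = Pow(Add(-17152, Add(Rational(-4, 3), Mul(Rational(2, 1503), Pow(84395007442, Rational(1, 2))))), Rational(1, 2)) = Pow(Add(Rational(-51460, 3), Mul(Rational(2, 1503), Pow(84395007442, Rational(1, 2)))), Rational(1, 2))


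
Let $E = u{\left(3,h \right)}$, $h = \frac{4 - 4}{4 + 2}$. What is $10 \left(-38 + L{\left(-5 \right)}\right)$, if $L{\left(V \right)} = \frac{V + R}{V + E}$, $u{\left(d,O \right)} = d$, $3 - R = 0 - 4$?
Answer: $-390$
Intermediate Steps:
$h = 0$ ($h = \frac{0}{6} = 0 \cdot \frac{1}{6} = 0$)
$R = 7$ ($R = 3 - \left(0 - 4\right) = 3 - -4 = 3 + 4 = 7$)
$E = 3$
$L{\left(V \right)} = \frac{7 + V}{3 + V}$ ($L{\left(V \right)} = \frac{V + 7}{V + 3} = \frac{7 + V}{3 + V}$)
$10 \left(-38 + L{\left(-5 \right)}\right) = 10 \left(-38 + \frac{7 - 5}{3 - 5}\right) = 10 \left(-38 + \frac{1}{-2} \cdot 2\right) = 10 \left(-38 - 1\right) = 10 \left(-39\right) = -390$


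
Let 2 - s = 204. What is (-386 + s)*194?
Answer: -114072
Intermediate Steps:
s = -202 (s = 2 - 1*204 = 2 - 204 = -202)
(-386 + s)*194 = (-386 - 202)*194 = -588*194 = -114072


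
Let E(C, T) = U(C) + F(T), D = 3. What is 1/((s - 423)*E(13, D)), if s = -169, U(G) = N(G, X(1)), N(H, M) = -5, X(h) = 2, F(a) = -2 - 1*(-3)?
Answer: 1/2368 ≈ 0.00042230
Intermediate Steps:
F(a) = 1 (F(a) = -2 + 3 = 1)
U(G) = -5
E(C, T) = -4 (E(C, T) = -5 + 1 = -4)
1/((s - 423)*E(13, D)) = 1/((-169 - 423)*(-4)) = 1/(-592*(-4)) = 1/2368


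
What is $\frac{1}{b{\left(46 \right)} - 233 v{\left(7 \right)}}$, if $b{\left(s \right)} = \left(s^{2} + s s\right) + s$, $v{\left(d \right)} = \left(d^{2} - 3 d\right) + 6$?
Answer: $- \frac{1}{3644} \approx -0.00027442$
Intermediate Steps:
$v{\left(d \right)} = 6 + d^{2} - 3 d$
$b{\left(s \right)} = s + 2 s^{2}$ ($b{\left(s \right)} = \left(s^{2} + s^{2}\right) + s = 2 s^{2} + s = s + 2 s^{2}$)
$\frac{1}{b{\left(46 \right)} - 233 v{\left(7 \right)}} = \frac{1}{46 \left(1 + 2 \cdot 46\right) - 233 \left(6 + 7^{2} - 21\right)} = \frac{1}{46 \left(1 + 92\right) - 233 \left(6 + 49 - 21\right)} = \frac{1}{46 \cdot 93 - 7922} = \frac{1}{4278 - 7922} = \frac{1}{-3644} = - \frac{1}{3644}$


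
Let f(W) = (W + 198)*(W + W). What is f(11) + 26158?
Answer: 30756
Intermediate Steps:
f(W) = 2*W*(198 + W) (f(W) = (198 + W)*(2*W) = 2*W*(198 + W))
f(11) + 26158 = 2*11*(198 + 11) + 26158 = 2*11*209 + 26158 = 4598 + 26158 = 30756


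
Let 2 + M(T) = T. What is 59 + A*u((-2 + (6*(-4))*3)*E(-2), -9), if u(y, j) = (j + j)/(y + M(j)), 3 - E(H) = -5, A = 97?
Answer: 4147/67 ≈ 61.896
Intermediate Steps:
E(H) = 8 (E(H) = 3 - 1*(-5) = 3 + 5 = 8)
M(T) = -2 + T
u(y, j) = 2*j/(-2 + j + y) (u(y, j) = (j + j)/(y + (-2 + j)) = (2*j)/(-2 + j + y) = 2*j/(-2 + j + y))
59 + A*u((-2 + (6*(-4))*3)*E(-2), -9) = 59 + 97*(2*(-9)/(-2 - 9 + (-2 + (6*(-4))*3)*8)) = 59 + 97*(2*(-9)/(-2 - 9 + (-2 - 24*3)*8)) = 59 + 97*(2*(-9)/(-2 - 9 + (-2 - 72)*8)) = 59 + 97*(2*(-9)/(-2 - 9 - 74*8)) = 59 + 97*(2*(-9)/(-2 - 9 - 592)) = 59 + 97*(2*(-9)/(-603)) = 59 + 97*(2*(-9)*(-1/603)) = 59 + 97*(2/67) = 59 + 194/67 = 4147/67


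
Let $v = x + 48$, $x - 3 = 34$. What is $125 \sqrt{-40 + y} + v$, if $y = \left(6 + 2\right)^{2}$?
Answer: $85 + 250 \sqrt{6} \approx 697.37$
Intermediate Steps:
$x = 37$ ($x = 3 + 34 = 37$)
$y = 64$ ($y = 8^{2} = 64$)
$v = 85$ ($v = 37 + 48 = 85$)
$125 \sqrt{-40 + y} + v = 125 \sqrt{-40 + 64} + 85 = 125 \sqrt{24} + 85 = 125 \cdot 2 \sqrt{6} + 85 = 250 \sqrt{6} + 85 = 85 + 250 \sqrt{6}$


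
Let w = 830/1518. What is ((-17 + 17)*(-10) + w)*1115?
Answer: 462725/759 ≈ 609.65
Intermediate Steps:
w = 415/759 (w = 830*(1/1518) = 415/759 ≈ 0.54677)
((-17 + 17)*(-10) + w)*1115 = ((-17 + 17)*(-10) + 415/759)*1115 = (0*(-10) + 415/759)*1115 = (0 + 415/759)*1115 = (415/759)*1115 = 462725/759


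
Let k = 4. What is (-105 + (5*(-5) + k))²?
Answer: 15876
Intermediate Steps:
(-105 + (5*(-5) + k))² = (-105 + (5*(-5) + 4))² = (-105 + (-25 + 4))² = (-105 - 21)² = (-126)² = 15876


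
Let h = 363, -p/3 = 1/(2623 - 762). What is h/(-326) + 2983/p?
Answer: -1809745427/978 ≈ -1.8505e+6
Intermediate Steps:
p = -3/1861 (p = -3/(2623 - 762) = -3/1861 ≈ -0.0016120)
h/(-326) + 2983/p = 363/(-326) + 2983/(-3/1861) = 363*(-1/326) + 2983*(-1861/3) = -363/326 - 5551363/3 = -1809745427/978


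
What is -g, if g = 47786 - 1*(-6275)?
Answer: -54061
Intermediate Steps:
g = 54061 (g = 47786 + 6275 = 54061)
-g = -1*54061 = -54061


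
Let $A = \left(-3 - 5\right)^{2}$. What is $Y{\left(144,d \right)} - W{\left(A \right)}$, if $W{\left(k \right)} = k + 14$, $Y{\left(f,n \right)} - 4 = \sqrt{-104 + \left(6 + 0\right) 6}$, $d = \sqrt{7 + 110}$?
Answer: $-74 + 2 i \sqrt{17} \approx -74.0 + 8.2462 i$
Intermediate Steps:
$A = 64$ ($A = \left(-8\right)^{2} = 64$)
$d = 3 \sqrt{13}$ ($d = \sqrt{117} = 3 \sqrt{13} \approx 10.817$)
$Y{\left(f,n \right)} = 4 + 2 i \sqrt{17}$ ($Y{\left(f,n \right)} = 4 + \sqrt{-104 + \left(6 + 0\right) 6} = 4 + \sqrt{-104 + 6 \cdot 6} = 4 + \sqrt{-104 + 36} = 4 + \sqrt{-68} = 4 + 2 i \sqrt{17}$)
$W{\left(k \right)} = 14 + k$
$Y{\left(144,d \right)} - W{\left(A \right)} = \left(4 + 2 i \sqrt{17}\right) - \left(14 + 64\right) = \left(4 + 2 i \sqrt{17}\right) - 78 = -74 + 2 i \sqrt{17}$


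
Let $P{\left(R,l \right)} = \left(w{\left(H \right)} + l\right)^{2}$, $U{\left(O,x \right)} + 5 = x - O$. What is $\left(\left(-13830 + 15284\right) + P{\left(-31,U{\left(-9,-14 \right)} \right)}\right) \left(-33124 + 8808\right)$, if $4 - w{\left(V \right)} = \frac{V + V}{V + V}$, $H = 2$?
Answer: $-36546948$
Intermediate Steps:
$U{\left(O,x \right)} = -5 + x - O$ ($U{\left(O,x \right)} = -5 - \left(O - x\right) = -5 + x - O$)
$w{\left(V \right)} = 3$ ($w{\left(V \right)} = 4 - \frac{V + V}{V + V} = 4 - \frac{2 V}{2 V} = 4 - 2 V \frac{1}{2 V} = 4 - 1 = 3$)
$P{\left(R,l \right)} = \left(3 + l\right)^{2}$
$\left(\left(-13830 + 15284\right) + P{\left(-31,U{\left(-9,-14 \right)} \right)}\right) \left(-33124 + 8808\right) = \left(\left(-13830 + 15284\right) + \left(3 - 10\right)^{2}\right) \left(-33124 + 8808\right) = \left(1454 + \left(3 - 10\right)^{2}\right) \left(-24316\right) = \left(1454 + \left(-7\right)^{2}\right) \left(-24316\right) = \left(1454 + 49\right) \left(-24316\right) = 1503 \left(-24316\right) = -36546948$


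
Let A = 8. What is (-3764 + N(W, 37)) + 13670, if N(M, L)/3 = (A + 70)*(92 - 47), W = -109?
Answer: 20436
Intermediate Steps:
N(M, L) = 10530 (N(M, L) = 3*((8 + 70)*(92 - 47)) = 3*(78*45) = 3*3510 = 10530)
(-3764 + N(W, 37)) + 13670 = (-3764 + 10530) + 13670 = 6766 + 13670 = 20436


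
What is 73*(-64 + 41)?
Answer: -1679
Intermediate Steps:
73*(-64 + 41) = 73*(-23) = -1679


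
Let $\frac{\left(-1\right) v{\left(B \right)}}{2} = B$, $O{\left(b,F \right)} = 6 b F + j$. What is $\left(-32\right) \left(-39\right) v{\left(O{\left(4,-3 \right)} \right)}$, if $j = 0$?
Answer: $179712$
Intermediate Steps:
$O{\left(b,F \right)} = 6 F b$ ($O{\left(b,F \right)} = 6 b F + 0 = 6 F b + 0 = 6 F b$)
$v{\left(B \right)} = - 2 B$
$\left(-32\right) \left(-39\right) v{\left(O{\left(4,-3 \right)} \right)} = \left(-32\right) \left(-39\right) \left(- 2 \cdot 6 \left(-3\right) 4\right) = 1248 \left(\left(-2\right) \left(-72\right)\right) = 1248 \cdot 144 = 179712$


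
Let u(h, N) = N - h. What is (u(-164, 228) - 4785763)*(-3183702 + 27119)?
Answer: 15105420747293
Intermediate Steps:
(u(-164, 228) - 4785763)*(-3183702 + 27119) = ((228 - 1*(-164)) - 4785763)*(-3183702 + 27119) = ((228 + 164) - 4785763)*(-3156583) = (392 - 4785763)*(-3156583) = -4785371*(-3156583) = 15105420747293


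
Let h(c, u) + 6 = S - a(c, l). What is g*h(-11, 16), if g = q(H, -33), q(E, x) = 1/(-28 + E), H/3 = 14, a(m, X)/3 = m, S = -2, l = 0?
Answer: 25/14 ≈ 1.7857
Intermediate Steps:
a(m, X) = 3*m
H = 42 (H = 3*14 = 42)
h(c, u) = -8 - 3*c (h(c, u) = -6 + (-2 - 3*c) = -8 - 3*c)
g = 1/14 (g = 1/(-28 + 42) = 1/14 ≈ 0.071429)
g*h(-11, 16) = (-8 - 3*(-11))/14 = (-8 + 33)/14 = (1/14)*25 = 25/14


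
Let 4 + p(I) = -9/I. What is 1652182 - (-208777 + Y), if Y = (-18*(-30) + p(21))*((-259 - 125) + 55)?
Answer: 2037162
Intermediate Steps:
p(I) = -4 - 9/I
Y = -176203 (Y = (-18*(-30) + (-4 - 9/21))*((-259 - 125) + 55) = (540 + (-4 - 9*1/21))*(-384 + 55) = (540 + (-4 - 3/7))*(-329) = (540 - 31/7)*(-329) = (3749/7)*(-329) = -176203)
1652182 - (-208777 + Y) = 1652182 - (-208777 - 176203) = 1652182 - 1*(-384980) = 1652182 + 384980 = 2037162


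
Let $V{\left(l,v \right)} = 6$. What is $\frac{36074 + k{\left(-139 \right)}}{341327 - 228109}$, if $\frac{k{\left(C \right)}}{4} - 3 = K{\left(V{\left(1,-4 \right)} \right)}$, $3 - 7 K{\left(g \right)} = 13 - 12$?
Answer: $\frac{126305}{396263} \approx 0.31874$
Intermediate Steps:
$K{\left(g \right)} = \frac{2}{7}$ ($K{\left(g \right)} = \frac{3}{7} - \frac{13 - 12}{7} = \frac{3}{7} - \frac{1}{7} = \frac{2}{7}$)
$k{\left(C \right)} = \frac{92}{7}$ ($k{\left(C \right)} = 12 + 4 \cdot \frac{2}{7} = 12 + \frac{8}{7} = \frac{92}{7}$)
$\frac{36074 + k{\left(-139 \right)}}{341327 - 228109} = \frac{36074 + \frac{92}{7}}{341327 - 228109} = \frac{252610}{7 \cdot 113218} = \frac{252610}{7} \cdot \frac{1}{113218} = \frac{126305}{396263}$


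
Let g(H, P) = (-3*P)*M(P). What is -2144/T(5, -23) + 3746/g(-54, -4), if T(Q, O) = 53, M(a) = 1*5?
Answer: 34949/1590 ≈ 21.980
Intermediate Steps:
M(a) = 5
g(H, P) = -15*P (g(H, P) = -3*P*5 = -15*P)
-2144/T(5, -23) + 3746/g(-54, -4) = -2144/53 + 3746/((-15*(-4))) = -2144*1/53 + 3746/60 = -2144/53 + 3746*(1/60) = -2144/53 + 1873/30 = 34949/1590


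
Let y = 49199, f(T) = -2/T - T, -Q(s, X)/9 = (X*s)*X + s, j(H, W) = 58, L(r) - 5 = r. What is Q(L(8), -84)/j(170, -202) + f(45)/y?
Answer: -1827994128461/128409390 ≈ -14236.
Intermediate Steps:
L(r) = 5 + r
Q(s, X) = -9*s - 9*s*X**2 (Q(s, X) = -9*((X*s)*X + s) = -9*(s*X**2 + s) = -9*(s + s*X**2) = -9*s - 9*s*X**2)
f(T) = -T - 2/T
Q(L(8), -84)/j(170, -202) + f(45)/y = -9*(5 + 8)*(1 + (-84)**2)/58 + (-1*45 - 2/45)/49199 = -9*13*(1 + 7056)*(1/58) + (-45 - 2*1/45)*(1/49199) = -9*13*7057*(1/58) + (-45 - 2/45)*(1/49199) = -825669*1/58 - 2027/45*1/49199 = -825669/58 - 2027/2213955 = -1827994128461/128409390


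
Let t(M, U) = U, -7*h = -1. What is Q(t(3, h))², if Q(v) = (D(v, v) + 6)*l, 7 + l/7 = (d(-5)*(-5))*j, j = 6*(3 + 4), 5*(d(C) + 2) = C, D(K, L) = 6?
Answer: 2738638224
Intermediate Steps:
h = ⅐ (h = -⅐*(-1) = ⅐ ≈ 0.14286)
d(C) = -2 + C/5
j = 42 (j = 6*7 = 42)
l = 4361 (l = -49 + 7*(((-2 + (⅕)*(-5))*(-5))*42) = -49 + 7*(((-2 - 1)*(-5))*42) = -49 + 7*(-3*(-5)*42) = -49 + 7*(15*42) = -49 + 7*630 = -49 + 4410 = 4361)
Q(v) = 52332 (Q(v) = (6 + 6)*4361 = 12*4361 = 52332)
Q(t(3, h))² = 52332² = 2738638224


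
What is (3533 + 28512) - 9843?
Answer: 22202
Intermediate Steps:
(3533 + 28512) - 9843 = 32045 - 9843 = 22202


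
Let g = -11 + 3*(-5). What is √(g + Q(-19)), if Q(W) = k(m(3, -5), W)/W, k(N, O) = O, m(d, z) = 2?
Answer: 5*I ≈ 5.0*I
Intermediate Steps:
g = -26 (g = -11 - 15 = -26)
Q(W) = 1 (Q(W) = W/W = 1)
√(g + Q(-19)) = √(-26 + 1) = √(-25) = 5*I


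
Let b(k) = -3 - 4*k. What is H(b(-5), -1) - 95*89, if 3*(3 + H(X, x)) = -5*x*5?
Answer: -25349/3 ≈ -8449.7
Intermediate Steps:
H(X, x) = -3 - 25*x/3 (H(X, x) = -3 + (-5*x*5)/3 = -3 + (-25*x)/3 = -3 - 25*x/3)
H(b(-5), -1) - 95*89 = (-3 - 25/3*(-1)) - 95*89 = (-3 + 25/3) - 8455 = 16/3 - 8455 = -25349/3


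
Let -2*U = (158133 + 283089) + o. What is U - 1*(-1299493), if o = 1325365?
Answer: 832399/2 ≈ 4.1620e+5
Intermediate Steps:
U = -1766587/2 (U = -((158133 + 283089) + 1325365)/2 = -(441222 + 1325365)/2 = -½*1766587 = -1766587/2 ≈ -8.8329e+5)
U - 1*(-1299493) = -1766587/2 - 1*(-1299493) = -1766587/2 + 1299493 = 832399/2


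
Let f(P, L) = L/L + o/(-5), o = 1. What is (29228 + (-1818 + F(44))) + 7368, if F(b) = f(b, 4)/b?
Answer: 1912791/55 ≈ 34778.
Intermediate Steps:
f(P, L) = ⅘ (f(P, L) = L/L + 1/(-5) = 1 + 1*(-⅕) = 1 - ⅕ = ⅘)
F(b) = 4/(5*b)
(29228 + (-1818 + F(44))) + 7368 = (29228 + (-1818 + (⅘)/44)) + 7368 = (29228 + (-1818 + (⅘)*(1/44))) + 7368 = (29228 + (-1818 + 1/55)) + 7368 = (29228 - 99989/55) + 7368 = 1507551/55 + 7368 = 1912791/55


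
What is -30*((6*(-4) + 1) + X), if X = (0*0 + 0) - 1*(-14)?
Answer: 270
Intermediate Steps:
X = 14 (X = (0 + 0) + 14 = 0 + 14 = 14)
-30*((6*(-4) + 1) + X) = -30*((6*(-4) + 1) + 14) = -30*((-24 + 1) + 14) = -30*(-23 + 14) = -30*(-9) = 270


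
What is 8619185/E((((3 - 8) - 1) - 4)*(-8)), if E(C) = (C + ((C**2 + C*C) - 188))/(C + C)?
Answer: 344767400/3173 ≈ 1.0866e+5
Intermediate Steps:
E(C) = (-188 + C + 2*C**2)/(2*C) (E(C) = (C + ((C**2 + C**2) - 188))/((2*C)) = (C + (2*C**2 - 188))*(1/(2*C)) = (C + (-188 + 2*C**2))*(1/(2*C)) = (-188 + C + 2*C**2)*(1/(2*C)) = (-188 + C + 2*C**2)/(2*C))
8619185/E((((3 - 8) - 1) - 4)*(-8)) = 8619185/(1/2 + (((3 - 8) - 1) - 4)*(-8) - 94*(-1/(8*(((3 - 8) - 1) - 4)))) = 8619185/(1/2 + ((-5 - 1) - 4)*(-8) - 94*(-1/(8*((-5 - 1) - 4)))) = 8619185/(1/2 + (-6 - 4)*(-8) - 94*(-1/(8*(-6 - 4)))) = 8619185/(1/2 - 10*(-8) - 94/((-10*(-8)))) = 8619185/(1/2 + 80 - 94/80) = 8619185/(1/2 + 80 - 94*1/80) = 8619185/(1/2 + 80 - 47/40) = 8619185/(3173/40) = 8619185*(40/3173) = 344767400/3173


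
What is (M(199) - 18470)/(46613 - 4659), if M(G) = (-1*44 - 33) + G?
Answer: -834/1907 ≈ -0.43734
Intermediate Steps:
M(G) = -77 + G (M(G) = (-44 - 33) + G = -77 + G)
(M(199) - 18470)/(46613 - 4659) = ((-77 + 199) - 18470)/(46613 - 4659) = (122 - 18470)/41954 = -18348*1/41954 = -834/1907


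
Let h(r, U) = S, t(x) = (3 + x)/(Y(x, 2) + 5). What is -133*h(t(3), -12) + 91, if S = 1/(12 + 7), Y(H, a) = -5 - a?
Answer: 84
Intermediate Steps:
t(x) = -3/2 - x/2 (t(x) = (3 + x)/((-5 - 1*2) + 5) = (3 + x)/((-5 - 2) + 5) = (3 + x)/(-7 + 5) = (3 + x)/(-2) = (3 + x)*(-½) = -3/2 - x/2)
S = 1/19 ≈ 0.052632
h(r, U) = 1/19
-133*h(t(3), -12) + 91 = -133*1/19 + 91 = -7 + 91 = 84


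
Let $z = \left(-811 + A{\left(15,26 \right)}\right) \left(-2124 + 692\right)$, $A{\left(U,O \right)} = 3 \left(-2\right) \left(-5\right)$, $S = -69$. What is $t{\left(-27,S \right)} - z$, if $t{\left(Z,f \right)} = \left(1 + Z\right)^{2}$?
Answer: $-1117716$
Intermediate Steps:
$A{\left(U,O \right)} = 30$ ($A{\left(U,O \right)} = \left(-6\right) \left(-5\right) = 30$)
$z = 1118392$ ($z = \left(-811 + 30\right) \left(-2124 + 692\right) = \left(-781\right) \left(-1432\right) = 1118392$)
$t{\left(-27,S \right)} - z = \left(1 - 27\right)^{2} - 1118392 = \left(-26\right)^{2} - 1118392 = 676 - 1118392 = -1117716$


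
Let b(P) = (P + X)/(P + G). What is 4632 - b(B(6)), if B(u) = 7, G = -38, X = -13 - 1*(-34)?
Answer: 143620/31 ≈ 4632.9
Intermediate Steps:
X = 21 (X = -13 + 34 = 21)
b(P) = (21 + P)/(-38 + P) (b(P) = (P + 21)/(P - 38) = (21 + P)/(-38 + P))
4632 - b(B(6)) = 4632 - (21 + 7)/(-38 + 7) = 4632 - 28/(-31) = 4632 - (-1)*28/31 = 4632 - 1*(-28/31) = 4632 + 28/31 = 143620/31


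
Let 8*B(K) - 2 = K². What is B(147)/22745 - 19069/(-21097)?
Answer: 3925722507/3838810120 ≈ 1.0226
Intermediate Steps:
B(K) = ¼ + K²/8
B(147)/22745 - 19069/(-21097) = (¼ + (⅛)*147²)/22745 - 19069/(-21097) = (¼ + (⅛)*21609)*(1/22745) - 19069*(-1/21097) = (¼ + 21609/8)*(1/22745) + 19069/21097 = (21611/8)*(1/22745) + 19069/21097 = 21611/181960 + 19069/21097 = 3925722507/3838810120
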